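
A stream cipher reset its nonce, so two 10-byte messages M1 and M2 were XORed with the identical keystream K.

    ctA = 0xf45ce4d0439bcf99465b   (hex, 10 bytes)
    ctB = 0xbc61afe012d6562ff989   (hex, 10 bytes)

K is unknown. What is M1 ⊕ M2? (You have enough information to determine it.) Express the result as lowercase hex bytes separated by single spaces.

48 3d 4b 30 51 4d 99 b6 bf d2

ctA ⊕ ctB = (M1 ⊕ K) ⊕ (M2 ⊕ K) = M1 ⊕ M2 — the shared key cancels under XOR.
f4 ⊕ bc = 48
5c ⊕ 61 = 3d
e4 ⊕ af = 4b
d0 ⊕ e0 = 30
43 ⊕ 12 = 51
9b ⊕ d6 = 4d
cf ⊕ 56 = 99
99 ⊕ 2f = b6
46 ⊕ f9 = bf
5b ⊕ 89 = d2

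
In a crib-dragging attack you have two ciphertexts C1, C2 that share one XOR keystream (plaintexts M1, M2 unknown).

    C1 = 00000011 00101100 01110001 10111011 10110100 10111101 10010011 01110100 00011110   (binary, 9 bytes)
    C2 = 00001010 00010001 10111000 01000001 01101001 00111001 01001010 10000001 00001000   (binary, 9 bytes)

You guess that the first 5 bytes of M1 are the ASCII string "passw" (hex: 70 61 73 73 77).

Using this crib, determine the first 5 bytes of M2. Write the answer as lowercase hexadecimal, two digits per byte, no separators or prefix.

First, C1 ⊕ C2 = (M1 ⊕ K) ⊕ (M2 ⊕ K) = M1 ⊕ M2, so the key drops out. Then M2 = (M1 ⊕ M2) ⊕ M1 over the first 5 bytes.
byte 0: (03 ^ 0a) ^ 70 = 09 ^ 70 = 79
byte 1: (2c ^ 11) ^ 61 = 3d ^ 61 = 5c
byte 2: (71 ^ b8) ^ 73 = c9 ^ 73 = ba
byte 3: (bb ^ 41) ^ 73 = fa ^ 73 = 89
byte 4: (b4 ^ 69) ^ 77 = dd ^ 77 = aa

795cba89aa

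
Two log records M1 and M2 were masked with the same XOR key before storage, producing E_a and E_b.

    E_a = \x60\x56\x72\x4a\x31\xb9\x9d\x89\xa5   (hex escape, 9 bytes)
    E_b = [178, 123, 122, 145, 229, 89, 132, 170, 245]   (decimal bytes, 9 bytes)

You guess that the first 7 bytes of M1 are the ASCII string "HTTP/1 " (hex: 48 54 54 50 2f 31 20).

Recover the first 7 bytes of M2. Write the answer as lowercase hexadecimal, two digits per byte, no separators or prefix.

First, E_a ⊕ E_b = (M1 ⊕ K) ⊕ (M2 ⊕ K) = M1 ⊕ M2, so the key drops out. Then M2 = (M1 ⊕ M2) ⊕ M1 over the first 7 bytes.
byte 0: (60 ^ b2) ^ 48 = d2 ^ 48 = 9a
byte 1: (56 ^ 7b) ^ 54 = 2d ^ 54 = 79
byte 2: (72 ^ 7a) ^ 54 = 08 ^ 54 = 5c
byte 3: (4a ^ 91) ^ 50 = db ^ 50 = 8b
byte 4: (31 ^ e5) ^ 2f = d4 ^ 2f = fb
byte 5: (b9 ^ 59) ^ 31 = e0 ^ 31 = d1
byte 6: (9d ^ 84) ^ 20 = 19 ^ 20 = 39

9a795c8bfbd139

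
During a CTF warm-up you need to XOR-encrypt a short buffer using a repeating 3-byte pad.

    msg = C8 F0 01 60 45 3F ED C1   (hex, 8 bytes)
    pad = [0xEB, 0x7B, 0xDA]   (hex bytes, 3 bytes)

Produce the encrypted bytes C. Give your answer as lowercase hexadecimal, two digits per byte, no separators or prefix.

The 3-byte key repeats, so the effective keystream is eb 7b da eb 7b da eb 7b.
byte 0: c8 ⊕ eb = 23
byte 1: f0 ⊕ 7b = 8b
byte 2: 01 ⊕ da = db
byte 3: 60 ⊕ eb = 8b
byte 4: 45 ⊕ 7b = 3e
byte 5: 3f ⊕ da = e5
byte 6: ed ⊕ eb = 06
byte 7: c1 ⊕ 7b = ba

238bdb8b3ee506ba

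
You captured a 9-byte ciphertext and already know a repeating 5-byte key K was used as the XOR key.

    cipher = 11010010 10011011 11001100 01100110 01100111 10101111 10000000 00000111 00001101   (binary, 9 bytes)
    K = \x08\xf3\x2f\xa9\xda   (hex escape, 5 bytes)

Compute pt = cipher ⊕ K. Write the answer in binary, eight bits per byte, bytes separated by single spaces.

The 5-byte key repeats, so the effective keystream is 08 f3 2f a9 da 08 f3 2f a9.
byte 0: 11010010 XOR 00001000 = 11011010
byte 1: 10011011 XOR 11110011 = 01101000
byte 2: 11001100 XOR 00101111 = 11100011
byte 3: 01100110 XOR 10101001 = 11001111
byte 4: 01100111 XOR 11011010 = 10111101
byte 5: 10101111 XOR 00001000 = 10100111
byte 6: 10000000 XOR 11110011 = 01110011
byte 7: 00000111 XOR 00101111 = 00101000
byte 8: 00001101 XOR 10101001 = 10100100

11011010 01101000 11100011 11001111 10111101 10100111 01110011 00101000 10100100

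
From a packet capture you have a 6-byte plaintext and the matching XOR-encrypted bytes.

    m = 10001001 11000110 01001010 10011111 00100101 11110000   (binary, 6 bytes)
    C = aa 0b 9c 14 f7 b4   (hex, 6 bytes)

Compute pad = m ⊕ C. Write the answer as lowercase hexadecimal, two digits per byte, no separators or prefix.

Since C = m ⊕ pad, XORing both sides with m gives pad = m ⊕ C.
10001001 ⊕ 10101010 = 00100011
11000110 ⊕ 00001011 = 11001101
01001010 ⊕ 10011100 = 11010110
10011111 ⊕ 00010100 = 10001011
00100101 ⊕ 11110111 = 11010010
11110000 ⊕ 10110100 = 01000100

23cdd68bd244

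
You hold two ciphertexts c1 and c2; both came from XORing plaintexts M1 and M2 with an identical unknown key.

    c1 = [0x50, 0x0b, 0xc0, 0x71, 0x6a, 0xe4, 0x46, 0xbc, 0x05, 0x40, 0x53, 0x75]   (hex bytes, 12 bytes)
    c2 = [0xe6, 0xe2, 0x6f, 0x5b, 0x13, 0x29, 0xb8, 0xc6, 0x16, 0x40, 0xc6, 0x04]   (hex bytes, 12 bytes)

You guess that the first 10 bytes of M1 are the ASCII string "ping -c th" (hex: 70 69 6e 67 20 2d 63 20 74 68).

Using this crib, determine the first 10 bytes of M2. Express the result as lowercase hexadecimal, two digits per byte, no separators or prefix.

First, c1 ⊕ c2 = (M1 ⊕ K) ⊕ (M2 ⊕ K) = M1 ⊕ M2, so the key drops out. Then M2 = (M1 ⊕ M2) ⊕ M1 over the first 10 bytes.
byte 0: (50 ⊕ e6) ⊕ 70 = b6 ⊕ 70 = c6
byte 1: (0b ⊕ e2) ⊕ 69 = e9 ⊕ 69 = 80
byte 2: (c0 ⊕ 6f) ⊕ 6e = af ⊕ 6e = c1
byte 3: (71 ⊕ 5b) ⊕ 67 = 2a ⊕ 67 = 4d
byte 4: (6a ⊕ 13) ⊕ 20 = 79 ⊕ 20 = 59
byte 5: (e4 ⊕ 29) ⊕ 2d = cd ⊕ 2d = e0
byte 6: (46 ⊕ b8) ⊕ 63 = fe ⊕ 63 = 9d
byte 7: (bc ⊕ c6) ⊕ 20 = 7a ⊕ 20 = 5a
byte 8: (05 ⊕ 16) ⊕ 74 = 13 ⊕ 74 = 67
byte 9: (40 ⊕ 40) ⊕ 68 = 00 ⊕ 68 = 68

c680c14d59e09d5a6768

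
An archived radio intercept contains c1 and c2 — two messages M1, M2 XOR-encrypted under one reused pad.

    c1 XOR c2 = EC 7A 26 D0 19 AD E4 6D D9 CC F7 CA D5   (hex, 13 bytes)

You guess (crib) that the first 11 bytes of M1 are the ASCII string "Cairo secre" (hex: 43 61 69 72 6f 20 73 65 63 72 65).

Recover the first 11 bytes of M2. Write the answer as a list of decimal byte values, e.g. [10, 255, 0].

[175, 27, 79, 162, 118, 141, 151, 8, 186, 190, 146]

Since c1 ⊕ c2 = M1 ⊕ M2, XORing with the guessed M1 bytes yields the corresponding M2 bytes: M2 = (c1 ⊕ c2) ⊕ M1.
byte 0: ec ^ 43 = af
byte 1: 7a ^ 61 = 1b
byte 2: 26 ^ 69 = 4f
byte 3: d0 ^ 72 = a2
byte 4: 19 ^ 6f = 76
byte 5: ad ^ 20 = 8d
byte 6: e4 ^ 73 = 97
byte 7: 6d ^ 65 = 08
byte 8: d9 ^ 63 = ba
byte 9: cc ^ 72 = be
byte 10: f7 ^ 65 = 92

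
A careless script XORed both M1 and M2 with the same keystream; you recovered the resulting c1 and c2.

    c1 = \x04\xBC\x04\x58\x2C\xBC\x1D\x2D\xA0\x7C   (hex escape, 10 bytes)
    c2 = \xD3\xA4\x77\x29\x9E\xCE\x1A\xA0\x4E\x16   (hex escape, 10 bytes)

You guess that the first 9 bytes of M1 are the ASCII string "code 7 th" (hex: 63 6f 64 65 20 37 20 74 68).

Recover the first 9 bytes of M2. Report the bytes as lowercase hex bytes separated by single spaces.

First, c1 ⊕ c2 = (M1 ⊕ K) ⊕ (M2 ⊕ K) = M1 ⊕ M2, so the key drops out. Then M2 = (M1 ⊕ M2) ⊕ M1 over the first 9 bytes.
byte 0: (04 ⊕ d3) ⊕ 63 = d7 ⊕ 63 = b4
byte 1: (bc ⊕ a4) ⊕ 6f = 18 ⊕ 6f = 77
byte 2: (04 ⊕ 77) ⊕ 64 = 73 ⊕ 64 = 17
byte 3: (58 ⊕ 29) ⊕ 65 = 71 ⊕ 65 = 14
byte 4: (2c ⊕ 9e) ⊕ 20 = b2 ⊕ 20 = 92
byte 5: (bc ⊕ ce) ⊕ 37 = 72 ⊕ 37 = 45
byte 6: (1d ⊕ 1a) ⊕ 20 = 07 ⊕ 20 = 27
byte 7: (2d ⊕ a0) ⊕ 74 = 8d ⊕ 74 = f9
byte 8: (a0 ⊕ 4e) ⊕ 68 = ee ⊕ 68 = 86

b4 77 17 14 92 45 27 f9 86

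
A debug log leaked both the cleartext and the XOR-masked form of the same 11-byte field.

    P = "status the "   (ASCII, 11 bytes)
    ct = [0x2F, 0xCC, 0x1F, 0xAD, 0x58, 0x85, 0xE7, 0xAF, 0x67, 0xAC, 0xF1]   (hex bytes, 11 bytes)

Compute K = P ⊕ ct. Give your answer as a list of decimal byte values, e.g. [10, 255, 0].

Since ct = P ⊕ K, XORing both sides with P gives K = P ⊕ ct.
01110011 ⊕ 00101111 = 01011100
01110100 ⊕ 11001100 = 10111000
01100001 ⊕ 00011111 = 01111110
01110100 ⊕ 10101101 = 11011001
01110101 ⊕ 01011000 = 00101101
01110011 ⊕ 10000101 = 11110110
00100000 ⊕ 11100111 = 11000111
01110100 ⊕ 10101111 = 11011011
01101000 ⊕ 01100111 = 00001111
01100101 ⊕ 10101100 = 11001001
00100000 ⊕ 11110001 = 11010001

[92, 184, 126, 217, 45, 246, 199, 219, 15, 201, 209]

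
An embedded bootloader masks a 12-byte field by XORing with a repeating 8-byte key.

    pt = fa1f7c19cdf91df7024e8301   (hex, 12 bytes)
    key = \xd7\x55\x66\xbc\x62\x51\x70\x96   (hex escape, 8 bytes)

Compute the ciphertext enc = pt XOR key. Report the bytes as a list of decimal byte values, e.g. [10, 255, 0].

The 8-byte key repeats, so the effective keystream is d7 55 66 bc 62 51 70 96 d7 55 66 bc.
byte 0: 11111010 ^ 11010111 = 00101101
byte 1: 00011111 ^ 01010101 = 01001010
byte 2: 01111100 ^ 01100110 = 00011010
byte 3: 00011001 ^ 10111100 = 10100101
byte 4: 11001101 ^ 01100010 = 10101111
byte 5: 11111001 ^ 01010001 = 10101000
byte 6: 00011101 ^ 01110000 = 01101101
byte 7: 11110111 ^ 10010110 = 01100001
byte 8: 00000010 ^ 11010111 = 11010101
byte 9: 01001110 ^ 01010101 = 00011011
byte 10: 10000011 ^ 01100110 = 11100101
byte 11: 00000001 ^ 10111100 = 10111101

[45, 74, 26, 165, 175, 168, 109, 97, 213, 27, 229, 189]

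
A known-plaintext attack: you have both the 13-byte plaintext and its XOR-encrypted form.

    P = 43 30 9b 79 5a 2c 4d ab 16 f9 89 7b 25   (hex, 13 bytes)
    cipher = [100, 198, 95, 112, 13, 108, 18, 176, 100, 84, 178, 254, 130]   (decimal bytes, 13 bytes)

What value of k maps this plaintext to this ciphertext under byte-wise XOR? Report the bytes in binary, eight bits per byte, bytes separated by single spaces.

Since cipher = P ⊕ k, XORing both sides with P gives k = P ⊕ cipher.
43 XOR 64 = 27
30 XOR c6 = f6
9b XOR 5f = c4
79 XOR 70 = 09
5a XOR 0d = 57
2c XOR 6c = 40
4d XOR 12 = 5f
ab XOR b0 = 1b
16 XOR 64 = 72
f9 XOR 54 = ad
89 XOR b2 = 3b
7b XOR fe = 85
25 XOR 82 = a7

00100111 11110110 11000100 00001001 01010111 01000000 01011111 00011011 01110010 10101101 00111011 10000101 10100111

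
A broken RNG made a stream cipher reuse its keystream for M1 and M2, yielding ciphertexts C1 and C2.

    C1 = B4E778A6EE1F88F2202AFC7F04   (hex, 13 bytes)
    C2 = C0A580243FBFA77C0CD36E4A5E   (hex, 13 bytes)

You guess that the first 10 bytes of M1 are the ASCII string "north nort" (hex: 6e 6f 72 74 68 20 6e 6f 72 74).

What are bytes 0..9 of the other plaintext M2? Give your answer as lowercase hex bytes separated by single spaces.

1a 2d 8a f6 b9 80 41 e1 5e 8d

First, C1 ⊕ C2 = (M1 ⊕ K) ⊕ (M2 ⊕ K) = M1 ⊕ M2, so the key drops out. Then M2 = (M1 ⊕ M2) ⊕ M1 over the first 10 bytes.
byte 0: (b4 ⊕ c0) ⊕ 6e = 74 ⊕ 6e = 1a
byte 1: (e7 ⊕ a5) ⊕ 6f = 42 ⊕ 6f = 2d
byte 2: (78 ⊕ 80) ⊕ 72 = f8 ⊕ 72 = 8a
byte 3: (a6 ⊕ 24) ⊕ 74 = 82 ⊕ 74 = f6
byte 4: (ee ⊕ 3f) ⊕ 68 = d1 ⊕ 68 = b9
byte 5: (1f ⊕ bf) ⊕ 20 = a0 ⊕ 20 = 80
byte 6: (88 ⊕ a7) ⊕ 6e = 2f ⊕ 6e = 41
byte 7: (f2 ⊕ 7c) ⊕ 6f = 8e ⊕ 6f = e1
byte 8: (20 ⊕ 0c) ⊕ 72 = 2c ⊕ 72 = 5e
byte 9: (2a ⊕ d3) ⊕ 74 = f9 ⊕ 74 = 8d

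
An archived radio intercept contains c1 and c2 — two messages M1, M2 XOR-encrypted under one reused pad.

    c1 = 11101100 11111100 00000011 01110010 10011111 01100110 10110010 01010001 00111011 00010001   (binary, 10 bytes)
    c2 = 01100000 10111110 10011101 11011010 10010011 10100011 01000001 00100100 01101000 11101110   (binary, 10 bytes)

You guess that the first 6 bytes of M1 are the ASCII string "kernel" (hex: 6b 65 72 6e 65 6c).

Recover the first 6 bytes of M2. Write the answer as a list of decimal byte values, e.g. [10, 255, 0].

First, c1 ⊕ c2 = (M1 ⊕ K) ⊕ (M2 ⊕ K) = M1 ⊕ M2, so the key drops out. Then M2 = (M1 ⊕ M2) ⊕ M1 over the first 6 bytes.
byte 0: (ec XOR 60) XOR 6b = 8c XOR 6b = e7
byte 1: (fc XOR be) XOR 65 = 42 XOR 65 = 27
byte 2: (03 XOR 9d) XOR 72 = 9e XOR 72 = ec
byte 3: (72 XOR da) XOR 6e = a8 XOR 6e = c6
byte 4: (9f XOR 93) XOR 65 = 0c XOR 65 = 69
byte 5: (66 XOR a3) XOR 6c = c5 XOR 6c = a9

[231, 39, 236, 198, 105, 169]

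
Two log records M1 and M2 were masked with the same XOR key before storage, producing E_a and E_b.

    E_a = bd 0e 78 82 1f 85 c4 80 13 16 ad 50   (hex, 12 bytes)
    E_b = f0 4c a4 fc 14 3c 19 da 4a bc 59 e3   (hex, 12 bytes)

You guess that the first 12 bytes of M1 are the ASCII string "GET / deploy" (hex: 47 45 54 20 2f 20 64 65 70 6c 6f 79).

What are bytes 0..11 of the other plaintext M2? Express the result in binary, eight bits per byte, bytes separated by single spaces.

00001010 00000111 10001000 01011110 00100100 10011001 10111001 00111111 00101001 11000110 10011011 11001010

First, E_a ⊕ E_b = (M1 ⊕ K) ⊕ (M2 ⊕ K) = M1 ⊕ M2, so the key drops out. Then M2 = (M1 ⊕ M2) ⊕ M1 over the first 12 bytes.
byte 0: (bd ^ f0) ^ 47 = 4d ^ 47 = 0a
byte 1: (0e ^ 4c) ^ 45 = 42 ^ 45 = 07
byte 2: (78 ^ a4) ^ 54 = dc ^ 54 = 88
byte 3: (82 ^ fc) ^ 20 = 7e ^ 20 = 5e
byte 4: (1f ^ 14) ^ 2f = 0b ^ 2f = 24
byte 5: (85 ^ 3c) ^ 20 = b9 ^ 20 = 99
byte 6: (c4 ^ 19) ^ 64 = dd ^ 64 = b9
byte 7: (80 ^ da) ^ 65 = 5a ^ 65 = 3f
byte 8: (13 ^ 4a) ^ 70 = 59 ^ 70 = 29
byte 9: (16 ^ bc) ^ 6c = aa ^ 6c = c6
byte 10: (ad ^ 59) ^ 6f = f4 ^ 6f = 9b
byte 11: (50 ^ e3) ^ 79 = b3 ^ 79 = ca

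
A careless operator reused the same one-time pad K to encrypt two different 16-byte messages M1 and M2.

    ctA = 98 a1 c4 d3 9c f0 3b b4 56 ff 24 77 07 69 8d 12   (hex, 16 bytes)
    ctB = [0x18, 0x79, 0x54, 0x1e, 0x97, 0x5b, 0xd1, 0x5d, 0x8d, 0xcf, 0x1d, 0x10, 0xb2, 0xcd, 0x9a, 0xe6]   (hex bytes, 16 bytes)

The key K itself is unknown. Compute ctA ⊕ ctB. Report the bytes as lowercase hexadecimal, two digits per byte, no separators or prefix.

ctA ⊕ ctB = (M1 ⊕ K) ⊕ (M2 ⊕ K) = M1 ⊕ M2 — the shared key cancels under XOR.
byte 0: 98 ^ 18 = 80
byte 1: a1 ^ 79 = d8
byte 2: c4 ^ 54 = 90
byte 3: d3 ^ 1e = cd
byte 4: 9c ^ 97 = 0b
byte 5: f0 ^ 5b = ab
byte 6: 3b ^ d1 = ea
byte 7: b4 ^ 5d = e9
byte 8: 56 ^ 8d = db
byte 9: ff ^ cf = 30
byte 10: 24 ^ 1d = 39
byte 11: 77 ^ 10 = 67
byte 12: 07 ^ b2 = b5
byte 13: 69 ^ cd = a4
byte 14: 8d ^ 9a = 17
byte 15: 12 ^ e6 = f4

80d890cd0babeae9db303967b5a417f4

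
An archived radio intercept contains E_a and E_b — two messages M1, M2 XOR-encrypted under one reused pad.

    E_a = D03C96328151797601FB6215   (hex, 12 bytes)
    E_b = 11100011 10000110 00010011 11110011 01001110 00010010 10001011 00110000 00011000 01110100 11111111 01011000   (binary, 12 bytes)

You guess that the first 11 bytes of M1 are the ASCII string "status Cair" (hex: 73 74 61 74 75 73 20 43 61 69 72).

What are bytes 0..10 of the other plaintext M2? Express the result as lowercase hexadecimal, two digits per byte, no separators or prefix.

First, E_a ⊕ E_b = (M1 ⊕ K) ⊕ (M2 ⊕ K) = M1 ⊕ M2, so the key drops out. Then M2 = (M1 ⊕ M2) ⊕ M1 over the first 11 bytes.
byte 0: (d0 XOR e3) XOR 73 = 33 XOR 73 = 40
byte 1: (3c XOR 86) XOR 74 = ba XOR 74 = ce
byte 2: (96 XOR 13) XOR 61 = 85 XOR 61 = e4
byte 3: (32 XOR f3) XOR 74 = c1 XOR 74 = b5
byte 4: (81 XOR 4e) XOR 75 = cf XOR 75 = ba
byte 5: (51 XOR 12) XOR 73 = 43 XOR 73 = 30
byte 6: (79 XOR 8b) XOR 20 = f2 XOR 20 = d2
byte 7: (76 XOR 30) XOR 43 = 46 XOR 43 = 05
byte 8: (01 XOR 18) XOR 61 = 19 XOR 61 = 78
byte 9: (fb XOR 74) XOR 69 = 8f XOR 69 = e6
byte 10: (62 XOR ff) XOR 72 = 9d XOR 72 = ef

40cee4b5ba30d20578e6ef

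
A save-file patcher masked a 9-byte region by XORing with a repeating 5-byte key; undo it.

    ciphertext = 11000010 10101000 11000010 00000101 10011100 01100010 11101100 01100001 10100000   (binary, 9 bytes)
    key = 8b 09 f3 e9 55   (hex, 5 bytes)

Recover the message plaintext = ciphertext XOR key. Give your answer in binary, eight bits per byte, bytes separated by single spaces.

01001001 10100001 00110001 11101100 11001001 11101001 11100101 10010010 01001001

The 5-byte key repeats, so the effective keystream is 8b 09 f3 e9 55 8b 09 f3 e9.
byte 0: c2 ⊕ 8b = 49
byte 1: a8 ⊕ 09 = a1
byte 2: c2 ⊕ f3 = 31
byte 3: 05 ⊕ e9 = ec
byte 4: 9c ⊕ 55 = c9
byte 5: 62 ⊕ 8b = e9
byte 6: ec ⊕ 09 = e5
byte 7: 61 ⊕ f3 = 92
byte 8: a0 ⊕ e9 = 49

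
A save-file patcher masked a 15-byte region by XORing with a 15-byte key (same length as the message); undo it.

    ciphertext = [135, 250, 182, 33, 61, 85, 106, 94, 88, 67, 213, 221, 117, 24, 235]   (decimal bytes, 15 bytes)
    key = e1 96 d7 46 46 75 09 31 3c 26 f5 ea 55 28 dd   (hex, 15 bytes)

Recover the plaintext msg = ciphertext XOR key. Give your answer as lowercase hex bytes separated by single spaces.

87 xor e1 = 66
fa xor 96 = 6c
b6 xor d7 = 61
21 xor 46 = 67
3d xor 46 = 7b
55 xor 75 = 20
6a xor 09 = 63
5e xor 31 = 6f
58 xor 3c = 64
43 xor 26 = 65
d5 xor f5 = 20
dd xor ea = 37
75 xor 55 = 20
18 xor 28 = 30
eb xor dd = 36

66 6c 61 67 7b 20 63 6f 64 65 20 37 20 30 36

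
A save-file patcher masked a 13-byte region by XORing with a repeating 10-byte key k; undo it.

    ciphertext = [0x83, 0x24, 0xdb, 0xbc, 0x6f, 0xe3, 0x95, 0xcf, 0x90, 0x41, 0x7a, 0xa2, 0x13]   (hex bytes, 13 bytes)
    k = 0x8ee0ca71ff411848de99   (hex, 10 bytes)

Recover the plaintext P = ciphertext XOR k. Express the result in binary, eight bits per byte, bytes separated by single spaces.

00001101 11000100 00010001 11001101 10010000 10100010 10001101 10000111 01001110 11011000 11110100 01000010 11011001

The 10-byte key repeats, so the effective keystream is 8e e0 ca 71 ff 41 18 48 de 99 8e e0 ca.
byte 0: 83 XOR 8e = 0d
byte 1: 24 XOR e0 = c4
byte 2: db XOR ca = 11
byte 3: bc XOR 71 = cd
byte 4: 6f XOR ff = 90
byte 5: e3 XOR 41 = a2
byte 6: 95 XOR 18 = 8d
byte 7: cf XOR 48 = 87
byte 8: 90 XOR de = 4e
byte 9: 41 XOR 99 = d8
byte 10: 7a XOR 8e = f4
byte 11: a2 XOR e0 = 42
byte 12: 13 XOR ca = d9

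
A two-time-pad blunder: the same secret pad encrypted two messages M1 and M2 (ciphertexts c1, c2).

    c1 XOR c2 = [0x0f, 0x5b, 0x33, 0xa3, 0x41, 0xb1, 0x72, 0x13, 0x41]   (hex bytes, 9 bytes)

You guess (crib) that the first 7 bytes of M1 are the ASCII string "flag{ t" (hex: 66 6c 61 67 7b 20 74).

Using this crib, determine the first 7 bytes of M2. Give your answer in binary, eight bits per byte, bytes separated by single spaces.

Since c1 ⊕ c2 = M1 ⊕ M2, XORing with the guessed M1 bytes yields the corresponding M2 bytes: M2 = (c1 ⊕ c2) ⊕ M1.
00001111 xor 01100110 = 01101001
01011011 xor 01101100 = 00110111
00110011 xor 01100001 = 01010010
10100011 xor 01100111 = 11000100
01000001 xor 01111011 = 00111010
10110001 xor 00100000 = 10010001
01110010 xor 01110100 = 00000110

01101001 00110111 01010010 11000100 00111010 10010001 00000110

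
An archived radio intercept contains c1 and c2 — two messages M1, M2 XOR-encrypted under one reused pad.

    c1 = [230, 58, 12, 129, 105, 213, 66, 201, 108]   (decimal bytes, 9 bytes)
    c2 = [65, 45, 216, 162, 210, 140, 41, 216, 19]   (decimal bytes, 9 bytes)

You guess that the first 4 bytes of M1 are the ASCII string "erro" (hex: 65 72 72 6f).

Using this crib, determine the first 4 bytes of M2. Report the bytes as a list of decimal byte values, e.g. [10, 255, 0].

[194, 101, 166, 76]

First, c1 ⊕ c2 = (M1 ⊕ K) ⊕ (M2 ⊕ K) = M1 ⊕ M2, so the key drops out. Then M2 = (M1 ⊕ M2) ⊕ M1 over the first 4 bytes.
byte 0: (e6 ^ 41) ^ 65 = a7 ^ 65 = c2
byte 1: (3a ^ 2d) ^ 72 = 17 ^ 72 = 65
byte 2: (0c ^ d8) ^ 72 = d4 ^ 72 = a6
byte 3: (81 ^ a2) ^ 6f = 23 ^ 6f = 4c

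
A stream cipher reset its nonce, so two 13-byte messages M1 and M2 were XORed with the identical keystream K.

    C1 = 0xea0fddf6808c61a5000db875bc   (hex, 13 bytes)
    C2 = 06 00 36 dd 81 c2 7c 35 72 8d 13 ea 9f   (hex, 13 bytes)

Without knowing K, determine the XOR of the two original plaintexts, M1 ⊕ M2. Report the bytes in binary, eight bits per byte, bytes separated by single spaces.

11101100 00001111 11101011 00101011 00000001 01001110 00011101 10010000 01110010 10000000 10101011 10011111 00100011

C1 ⊕ C2 = (M1 ⊕ K) ⊕ (M2 ⊕ K) = M1 ⊕ M2 — the shared key cancels under XOR.
ea ⊕ 06 = ec
0f ⊕ 00 = 0f
dd ⊕ 36 = eb
f6 ⊕ dd = 2b
80 ⊕ 81 = 01
8c ⊕ c2 = 4e
61 ⊕ 7c = 1d
a5 ⊕ 35 = 90
00 ⊕ 72 = 72
0d ⊕ 8d = 80
b8 ⊕ 13 = ab
75 ⊕ ea = 9f
bc ⊕ 9f = 23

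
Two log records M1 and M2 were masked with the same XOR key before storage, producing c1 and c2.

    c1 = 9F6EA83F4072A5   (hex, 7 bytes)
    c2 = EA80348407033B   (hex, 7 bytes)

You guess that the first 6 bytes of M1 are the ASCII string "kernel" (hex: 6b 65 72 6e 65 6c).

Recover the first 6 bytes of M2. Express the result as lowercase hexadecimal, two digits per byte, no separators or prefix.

First, c1 ⊕ c2 = (M1 ⊕ K) ⊕ (M2 ⊕ K) = M1 ⊕ M2, so the key drops out. Then M2 = (M1 ⊕ M2) ⊕ M1 over the first 6 bytes.
byte 0: (9f xor ea) xor 6b = 75 xor 6b = 1e
byte 1: (6e xor 80) xor 65 = ee xor 65 = 8b
byte 2: (a8 xor 34) xor 72 = 9c xor 72 = ee
byte 3: (3f xor 84) xor 6e = bb xor 6e = d5
byte 4: (40 xor 07) xor 65 = 47 xor 65 = 22
byte 5: (72 xor 03) xor 6c = 71 xor 6c = 1d

1e8beed5221d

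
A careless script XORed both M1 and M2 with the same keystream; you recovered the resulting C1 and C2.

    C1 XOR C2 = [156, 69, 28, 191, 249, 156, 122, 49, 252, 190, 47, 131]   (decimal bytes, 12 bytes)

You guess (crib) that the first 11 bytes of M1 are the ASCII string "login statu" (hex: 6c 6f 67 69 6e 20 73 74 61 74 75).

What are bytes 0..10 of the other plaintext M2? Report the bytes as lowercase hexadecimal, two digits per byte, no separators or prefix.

Since C1 ⊕ C2 = M1 ⊕ M2, XORing with the guessed M1 bytes yields the corresponding M2 bytes: M2 = (C1 ⊕ C2) ⊕ M1.
byte 0: 9c ⊕ 6c = f0
byte 1: 45 ⊕ 6f = 2a
byte 2: 1c ⊕ 67 = 7b
byte 3: bf ⊕ 69 = d6
byte 4: f9 ⊕ 6e = 97
byte 5: 9c ⊕ 20 = bc
byte 6: 7a ⊕ 73 = 09
byte 7: 31 ⊕ 74 = 45
byte 8: fc ⊕ 61 = 9d
byte 9: be ⊕ 74 = ca
byte 10: 2f ⊕ 75 = 5a

f02a7bd697bc09459dca5a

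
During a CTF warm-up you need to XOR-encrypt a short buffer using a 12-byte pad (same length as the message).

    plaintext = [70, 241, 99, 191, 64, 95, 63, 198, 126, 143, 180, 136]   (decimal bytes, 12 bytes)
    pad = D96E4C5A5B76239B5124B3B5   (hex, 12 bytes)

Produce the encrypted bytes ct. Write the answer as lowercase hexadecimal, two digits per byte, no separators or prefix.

9f9f2fe51b291c5d2fab073d

XOR is its own inverse, so applying the key byte-wise gives the result directly.
byte 0: 01000110 XOR 11011001 = 10011111
byte 1: 11110001 XOR 01101110 = 10011111
byte 2: 01100011 XOR 01001100 = 00101111
byte 3: 10111111 XOR 01011010 = 11100101
byte 4: 01000000 XOR 01011011 = 00011011
byte 5: 01011111 XOR 01110110 = 00101001
byte 6: 00111111 XOR 00100011 = 00011100
byte 7: 11000110 XOR 10011011 = 01011101
byte 8: 01111110 XOR 01010001 = 00101111
byte 9: 10001111 XOR 00100100 = 10101011
byte 10: 10110100 XOR 10110011 = 00000111
byte 11: 10001000 XOR 10110101 = 00111101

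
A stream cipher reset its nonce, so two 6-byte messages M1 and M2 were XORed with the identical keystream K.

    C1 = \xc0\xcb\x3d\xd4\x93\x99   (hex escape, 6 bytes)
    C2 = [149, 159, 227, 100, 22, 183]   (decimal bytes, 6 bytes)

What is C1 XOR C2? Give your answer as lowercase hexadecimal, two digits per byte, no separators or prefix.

5554deb0852e

C1 ⊕ C2 = (M1 ⊕ K) ⊕ (M2 ⊕ K) = M1 ⊕ M2 — the shared key cancels under XOR.
byte 0: 192 XOR 149 =  85
byte 1: 203 XOR 159 =  84
byte 2:  61 XOR 227 = 222
byte 3: 212 XOR 100 = 176
byte 4: 147 XOR  22 = 133
byte 5: 153 XOR 183 =  46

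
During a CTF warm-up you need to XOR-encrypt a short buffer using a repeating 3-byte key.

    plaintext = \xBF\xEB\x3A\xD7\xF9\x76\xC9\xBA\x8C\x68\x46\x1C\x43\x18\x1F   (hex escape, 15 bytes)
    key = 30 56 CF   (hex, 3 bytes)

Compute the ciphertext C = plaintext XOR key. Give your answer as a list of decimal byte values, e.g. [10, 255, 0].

The 3-byte key repeats, so the effective keystream is 30 56 cf 30 56 cf 30 56 cf 30 56 cf 30 56 cf.
byte 0: bf xor 30 = 8f
byte 1: eb xor 56 = bd
byte 2: 3a xor cf = f5
byte 3: d7 xor 30 = e7
byte 4: f9 xor 56 = af
byte 5: 76 xor cf = b9
byte 6: c9 xor 30 = f9
byte 7: ba xor 56 = ec
byte 8: 8c xor cf = 43
byte 9: 68 xor 30 = 58
byte 10: 46 xor 56 = 10
byte 11: 1c xor cf = d3
byte 12: 43 xor 30 = 73
byte 13: 18 xor 56 = 4e
byte 14: 1f xor cf = d0

[143, 189, 245, 231, 175, 185, 249, 236, 67, 88, 16, 211, 115, 78, 208]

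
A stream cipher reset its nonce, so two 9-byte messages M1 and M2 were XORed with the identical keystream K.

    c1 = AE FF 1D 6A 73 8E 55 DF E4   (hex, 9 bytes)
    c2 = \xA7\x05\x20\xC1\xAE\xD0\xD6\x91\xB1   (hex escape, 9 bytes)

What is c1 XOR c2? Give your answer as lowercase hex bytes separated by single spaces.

c1 ⊕ c2 = (M1 ⊕ K) ⊕ (M2 ⊕ K) = M1 ⊕ M2 — the shared key cancels under XOR.
byte 0: ae ⊕ a7 = 09
byte 1: ff ⊕ 05 = fa
byte 2: 1d ⊕ 20 = 3d
byte 3: 6a ⊕ c1 = ab
byte 4: 73 ⊕ ae = dd
byte 5: 8e ⊕ d0 = 5e
byte 6: 55 ⊕ d6 = 83
byte 7: df ⊕ 91 = 4e
byte 8: e4 ⊕ b1 = 55

09 fa 3d ab dd 5e 83 4e 55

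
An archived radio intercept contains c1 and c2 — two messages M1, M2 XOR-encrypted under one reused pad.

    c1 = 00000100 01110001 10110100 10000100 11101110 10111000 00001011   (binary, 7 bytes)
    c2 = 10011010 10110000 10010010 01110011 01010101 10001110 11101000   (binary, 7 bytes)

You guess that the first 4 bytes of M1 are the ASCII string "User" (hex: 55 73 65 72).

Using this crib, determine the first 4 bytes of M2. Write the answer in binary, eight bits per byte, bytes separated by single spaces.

First, c1 ⊕ c2 = (M1 ⊕ K) ⊕ (M2 ⊕ K) = M1 ⊕ M2, so the key drops out. Then M2 = (M1 ⊕ M2) ⊕ M1 over the first 4 bytes.
byte 0: (04 XOR 9a) XOR 55 = 9e XOR 55 = cb
byte 1: (71 XOR b0) XOR 73 = c1 XOR 73 = b2
byte 2: (b4 XOR 92) XOR 65 = 26 XOR 65 = 43
byte 3: (84 XOR 73) XOR 72 = f7 XOR 72 = 85

11001011 10110010 01000011 10000101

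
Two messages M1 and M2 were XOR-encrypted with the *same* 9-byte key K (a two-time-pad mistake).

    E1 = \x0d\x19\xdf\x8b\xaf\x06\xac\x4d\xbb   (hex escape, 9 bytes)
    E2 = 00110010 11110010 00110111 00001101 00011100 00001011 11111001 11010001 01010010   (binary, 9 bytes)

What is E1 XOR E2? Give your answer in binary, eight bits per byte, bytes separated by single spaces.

E1 ⊕ E2 = (M1 ⊕ K) ⊕ (M2 ⊕ K) = M1 ⊕ M2 — the shared key cancels under XOR.
byte 0: 00001101 ^ 00110010 = 00111111
byte 1: 00011001 ^ 11110010 = 11101011
byte 2: 11011111 ^ 00110111 = 11101000
byte 3: 10001011 ^ 00001101 = 10000110
byte 4: 10101111 ^ 00011100 = 10110011
byte 5: 00000110 ^ 00001011 = 00001101
byte 6: 10101100 ^ 11111001 = 01010101
byte 7: 01001101 ^ 11010001 = 10011100
byte 8: 10111011 ^ 01010010 = 11101001

00111111 11101011 11101000 10000110 10110011 00001101 01010101 10011100 11101001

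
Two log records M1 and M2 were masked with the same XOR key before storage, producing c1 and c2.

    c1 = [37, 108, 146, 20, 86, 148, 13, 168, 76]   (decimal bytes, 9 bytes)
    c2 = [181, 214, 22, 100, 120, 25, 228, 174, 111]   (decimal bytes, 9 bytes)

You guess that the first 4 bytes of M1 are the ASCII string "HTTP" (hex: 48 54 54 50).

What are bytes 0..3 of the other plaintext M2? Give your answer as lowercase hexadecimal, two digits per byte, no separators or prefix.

d8eed020

First, c1 ⊕ c2 = (M1 ⊕ K) ⊕ (M2 ⊕ K) = M1 ⊕ M2, so the key drops out. Then M2 = (M1 ⊕ M2) ⊕ M1 over the first 4 bytes.
byte 0: (25 ⊕ b5) ⊕ 48 = 90 ⊕ 48 = d8
byte 1: (6c ⊕ d6) ⊕ 54 = ba ⊕ 54 = ee
byte 2: (92 ⊕ 16) ⊕ 54 = 84 ⊕ 54 = d0
byte 3: (14 ⊕ 64) ⊕ 50 = 70 ⊕ 50 = 20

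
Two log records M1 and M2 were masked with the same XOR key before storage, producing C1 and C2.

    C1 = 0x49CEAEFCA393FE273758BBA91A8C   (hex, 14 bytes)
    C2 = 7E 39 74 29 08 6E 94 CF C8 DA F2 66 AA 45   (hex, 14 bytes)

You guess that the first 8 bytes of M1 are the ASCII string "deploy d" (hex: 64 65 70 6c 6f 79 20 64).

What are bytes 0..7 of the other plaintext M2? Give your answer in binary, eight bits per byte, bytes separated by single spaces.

01010011 10010010 10101010 10111001 11000100 10000100 01001010 10001100

First, C1 ⊕ C2 = (M1 ⊕ K) ⊕ (M2 ⊕ K) = M1 ⊕ M2, so the key drops out. Then M2 = (M1 ⊕ M2) ⊕ M1 over the first 8 bytes.
byte 0: (49 ⊕ 7e) ⊕ 64 = 37 ⊕ 64 = 53
byte 1: (ce ⊕ 39) ⊕ 65 = f7 ⊕ 65 = 92
byte 2: (ae ⊕ 74) ⊕ 70 = da ⊕ 70 = aa
byte 3: (fc ⊕ 29) ⊕ 6c = d5 ⊕ 6c = b9
byte 4: (a3 ⊕ 08) ⊕ 6f = ab ⊕ 6f = c4
byte 5: (93 ⊕ 6e) ⊕ 79 = fd ⊕ 79 = 84
byte 6: (fe ⊕ 94) ⊕ 20 = 6a ⊕ 20 = 4a
byte 7: (27 ⊕ cf) ⊕ 64 = e8 ⊕ 64 = 8c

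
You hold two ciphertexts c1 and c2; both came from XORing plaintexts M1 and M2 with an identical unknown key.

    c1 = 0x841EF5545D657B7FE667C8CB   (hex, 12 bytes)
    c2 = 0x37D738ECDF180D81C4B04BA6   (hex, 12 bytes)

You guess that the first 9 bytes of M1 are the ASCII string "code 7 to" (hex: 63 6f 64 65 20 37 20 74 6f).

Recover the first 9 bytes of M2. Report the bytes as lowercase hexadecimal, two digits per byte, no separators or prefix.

First, c1 ⊕ c2 = (M1 ⊕ K) ⊕ (M2 ⊕ K) = M1 ⊕ M2, so the key drops out. Then M2 = (M1 ⊕ M2) ⊕ M1 over the first 9 bytes.
byte 0: (84 ^ 37) ^ 63 = b3 ^ 63 = d0
byte 1: (1e ^ d7) ^ 6f = c9 ^ 6f = a6
byte 2: (f5 ^ 38) ^ 64 = cd ^ 64 = a9
byte 3: (54 ^ ec) ^ 65 = b8 ^ 65 = dd
byte 4: (5d ^ df) ^ 20 = 82 ^ 20 = a2
byte 5: (65 ^ 18) ^ 37 = 7d ^ 37 = 4a
byte 6: (7b ^ 0d) ^ 20 = 76 ^ 20 = 56
byte 7: (7f ^ 81) ^ 74 = fe ^ 74 = 8a
byte 8: (e6 ^ c4) ^ 6f = 22 ^ 6f = 4d

d0a6a9dda24a568a4d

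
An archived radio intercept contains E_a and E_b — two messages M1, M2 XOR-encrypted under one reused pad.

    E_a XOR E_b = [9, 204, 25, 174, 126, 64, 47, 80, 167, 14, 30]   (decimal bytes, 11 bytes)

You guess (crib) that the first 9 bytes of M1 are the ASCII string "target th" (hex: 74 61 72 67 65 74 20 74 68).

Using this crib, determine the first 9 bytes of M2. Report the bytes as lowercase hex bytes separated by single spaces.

Since E_a ⊕ E_b = M1 ⊕ M2, XORing with the guessed M1 bytes yields the corresponding M2 bytes: M2 = (E_a ⊕ E_b) ⊕ M1.
00001001 xor 01110100 = 01111101
11001100 xor 01100001 = 10101101
00011001 xor 01110010 = 01101011
10101110 xor 01100111 = 11001001
01111110 xor 01100101 = 00011011
01000000 xor 01110100 = 00110100
00101111 xor 00100000 = 00001111
01010000 xor 01110100 = 00100100
10100111 xor 01101000 = 11001111

7d ad 6b c9 1b 34 0f 24 cf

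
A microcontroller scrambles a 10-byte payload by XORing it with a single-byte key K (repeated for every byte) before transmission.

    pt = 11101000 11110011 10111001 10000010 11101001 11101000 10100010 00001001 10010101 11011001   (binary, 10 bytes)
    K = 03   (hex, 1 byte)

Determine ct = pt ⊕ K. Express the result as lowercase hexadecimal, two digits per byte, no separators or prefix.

The 1-byte key repeats, so the effective keystream is 03 03 03 03 03 03 03 03 03 03.
byte 0: e8 xor 03 = eb
byte 1: f3 xor 03 = f0
byte 2: b9 xor 03 = ba
byte 3: 82 xor 03 = 81
byte 4: e9 xor 03 = ea
byte 5: e8 xor 03 = eb
byte 6: a2 xor 03 = a1
byte 7: 09 xor 03 = 0a
byte 8: 95 xor 03 = 96
byte 9: d9 xor 03 = da

ebf0ba81eaeba10a96da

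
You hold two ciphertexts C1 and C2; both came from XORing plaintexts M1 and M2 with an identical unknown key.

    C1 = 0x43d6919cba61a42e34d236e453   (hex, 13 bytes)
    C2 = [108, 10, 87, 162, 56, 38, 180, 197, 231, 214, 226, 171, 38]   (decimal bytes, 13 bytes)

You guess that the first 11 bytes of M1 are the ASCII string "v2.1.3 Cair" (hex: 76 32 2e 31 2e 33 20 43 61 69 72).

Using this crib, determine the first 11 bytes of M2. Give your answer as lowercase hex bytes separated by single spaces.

First, C1 ⊕ C2 = (M1 ⊕ K) ⊕ (M2 ⊕ K) = M1 ⊕ M2, so the key drops out. Then M2 = (M1 ⊕ M2) ⊕ M1 over the first 11 bytes.
byte 0: (43 xor 6c) xor 76 = 2f xor 76 = 59
byte 1: (d6 xor 0a) xor 32 = dc xor 32 = ee
byte 2: (91 xor 57) xor 2e = c6 xor 2e = e8
byte 3: (9c xor a2) xor 31 = 3e xor 31 = 0f
byte 4: (ba xor 38) xor 2e = 82 xor 2e = ac
byte 5: (61 xor 26) xor 33 = 47 xor 33 = 74
byte 6: (a4 xor b4) xor 20 = 10 xor 20 = 30
byte 7: (2e xor c5) xor 43 = eb xor 43 = a8
byte 8: (34 xor e7) xor 61 = d3 xor 61 = b2
byte 9: (d2 xor d6) xor 69 = 04 xor 69 = 6d
byte 10: (36 xor e2) xor 72 = d4 xor 72 = a6

59 ee e8 0f ac 74 30 a8 b2 6d a6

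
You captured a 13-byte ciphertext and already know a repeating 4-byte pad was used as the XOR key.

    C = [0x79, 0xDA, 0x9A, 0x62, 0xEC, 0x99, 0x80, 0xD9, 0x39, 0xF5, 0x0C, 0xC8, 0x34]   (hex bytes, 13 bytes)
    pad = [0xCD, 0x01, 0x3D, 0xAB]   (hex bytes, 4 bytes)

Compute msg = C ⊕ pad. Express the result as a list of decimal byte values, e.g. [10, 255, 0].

The 4-byte key repeats, so the effective keystream is cd 01 3d ab cd 01 3d ab cd 01 3d ab cd.
byte 0: 121 xor 205 = 180
byte 1: 218 xor   1 = 219
byte 2: 154 xor  61 = 167
byte 3:  98 xor 171 = 201
byte 4: 236 xor 205 =  33
byte 5: 153 xor   1 = 152
byte 6: 128 xor  61 = 189
byte 7: 217 xor 171 = 114
byte 8:  57 xor 205 = 244
byte 9: 245 xor   1 = 244
byte 10:  12 xor  61 =  49
byte 11: 200 xor 171 =  99
byte 12:  52 xor 205 = 249

[180, 219, 167, 201, 33, 152, 189, 114, 244, 244, 49, 99, 249]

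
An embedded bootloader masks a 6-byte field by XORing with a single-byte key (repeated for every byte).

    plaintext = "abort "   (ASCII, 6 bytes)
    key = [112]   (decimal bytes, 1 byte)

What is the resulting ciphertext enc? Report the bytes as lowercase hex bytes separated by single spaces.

The 1-byte key repeats, so the effective keystream is 70 70 70 70 70 70.
byte 0: 01100001 xor 01110000 = 00010001
byte 1: 01100010 xor 01110000 = 00010010
byte 2: 01101111 xor 01110000 = 00011111
byte 3: 01110010 xor 01110000 = 00000010
byte 4: 01110100 xor 01110000 = 00000100
byte 5: 00100000 xor 01110000 = 01010000

11 12 1f 02 04 50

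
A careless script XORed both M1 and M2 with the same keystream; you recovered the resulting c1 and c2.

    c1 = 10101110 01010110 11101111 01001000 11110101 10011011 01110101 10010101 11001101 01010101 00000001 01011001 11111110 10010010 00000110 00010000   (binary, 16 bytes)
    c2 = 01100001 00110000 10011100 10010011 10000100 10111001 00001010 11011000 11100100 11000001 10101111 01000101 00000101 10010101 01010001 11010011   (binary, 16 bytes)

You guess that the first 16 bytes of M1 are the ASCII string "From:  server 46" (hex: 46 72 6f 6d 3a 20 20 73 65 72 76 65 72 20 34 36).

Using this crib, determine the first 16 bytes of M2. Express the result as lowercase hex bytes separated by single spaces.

First, c1 ⊕ c2 = (M1 ⊕ K) ⊕ (M2 ⊕ K) = M1 ⊕ M2, so the key drops out. Then M2 = (M1 ⊕ M2) ⊕ M1 over the first 16 bytes.
byte 0: (ae ⊕ 61) ⊕ 46 = cf ⊕ 46 = 89
byte 1: (56 ⊕ 30) ⊕ 72 = 66 ⊕ 72 = 14
byte 2: (ef ⊕ 9c) ⊕ 6f = 73 ⊕ 6f = 1c
byte 3: (48 ⊕ 93) ⊕ 6d = db ⊕ 6d = b6
byte 4: (f5 ⊕ 84) ⊕ 3a = 71 ⊕ 3a = 4b
byte 5: (9b ⊕ b9) ⊕ 20 = 22 ⊕ 20 = 02
byte 6: (75 ⊕ 0a) ⊕ 20 = 7f ⊕ 20 = 5f
byte 7: (95 ⊕ d8) ⊕ 73 = 4d ⊕ 73 = 3e
byte 8: (cd ⊕ e4) ⊕ 65 = 29 ⊕ 65 = 4c
byte 9: (55 ⊕ c1) ⊕ 72 = 94 ⊕ 72 = e6
byte 10: (01 ⊕ af) ⊕ 76 = ae ⊕ 76 = d8
byte 11: (59 ⊕ 45) ⊕ 65 = 1c ⊕ 65 = 79
byte 12: (fe ⊕ 05) ⊕ 72 = fb ⊕ 72 = 89
byte 13: (92 ⊕ 95) ⊕ 20 = 07 ⊕ 20 = 27
byte 14: (06 ⊕ 51) ⊕ 34 = 57 ⊕ 34 = 63
byte 15: (10 ⊕ d3) ⊕ 36 = c3 ⊕ 36 = f5

89 14 1c b6 4b 02 5f 3e 4c e6 d8 79 89 27 63 f5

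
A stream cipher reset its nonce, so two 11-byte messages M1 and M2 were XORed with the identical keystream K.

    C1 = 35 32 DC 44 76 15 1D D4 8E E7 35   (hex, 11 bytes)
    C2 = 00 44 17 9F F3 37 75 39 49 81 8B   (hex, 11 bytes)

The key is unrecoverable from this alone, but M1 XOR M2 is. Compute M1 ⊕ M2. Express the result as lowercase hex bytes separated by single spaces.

C1 ⊕ C2 = (M1 ⊕ K) ⊕ (M2 ⊕ K) = M1 ⊕ M2 — the shared key cancels under XOR.
byte 0: 00110101 ^ 00000000 = 00110101
byte 1: 00110010 ^ 01000100 = 01110110
byte 2: 11011100 ^ 00010111 = 11001011
byte 3: 01000100 ^ 10011111 = 11011011
byte 4: 01110110 ^ 11110011 = 10000101
byte 5: 00010101 ^ 00110111 = 00100010
byte 6: 00011101 ^ 01110101 = 01101000
byte 7: 11010100 ^ 00111001 = 11101101
byte 8: 10001110 ^ 01001001 = 11000111
byte 9: 11100111 ^ 10000001 = 01100110
byte 10: 00110101 ^ 10001011 = 10111110

35 76 cb db 85 22 68 ed c7 66 be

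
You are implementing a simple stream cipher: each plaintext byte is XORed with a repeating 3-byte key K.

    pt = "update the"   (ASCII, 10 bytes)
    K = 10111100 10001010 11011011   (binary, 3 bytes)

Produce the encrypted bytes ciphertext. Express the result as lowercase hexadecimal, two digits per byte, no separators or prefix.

The 3-byte key repeats, so the effective keystream is bc 8a db bc 8a db bc 8a db bc.
byte 0: 75 xor bc = c9
byte 1: 70 xor 8a = fa
byte 2: 64 xor db = bf
byte 3: 61 xor bc = dd
byte 4: 74 xor 8a = fe
byte 5: 65 xor db = be
byte 6: 20 xor bc = 9c
byte 7: 74 xor 8a = fe
byte 8: 68 xor db = b3
byte 9: 65 xor bc = d9

c9fabfddfebe9cfeb3d9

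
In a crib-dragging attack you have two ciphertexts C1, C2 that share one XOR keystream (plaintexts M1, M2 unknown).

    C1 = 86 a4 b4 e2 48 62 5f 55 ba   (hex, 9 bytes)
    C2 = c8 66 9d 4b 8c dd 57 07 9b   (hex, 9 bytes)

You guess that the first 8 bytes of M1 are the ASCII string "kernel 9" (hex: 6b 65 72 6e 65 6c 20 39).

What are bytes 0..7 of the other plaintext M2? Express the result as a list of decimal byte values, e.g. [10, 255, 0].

First, C1 ⊕ C2 = (M1 ⊕ K) ⊕ (M2 ⊕ K) = M1 ⊕ M2, so the key drops out. Then M2 = (M1 ⊕ M2) ⊕ M1 over the first 8 bytes.
byte 0: (86 xor c8) xor 6b = 4e xor 6b = 25
byte 1: (a4 xor 66) xor 65 = c2 xor 65 = a7
byte 2: (b4 xor 9d) xor 72 = 29 xor 72 = 5b
byte 3: (e2 xor 4b) xor 6e = a9 xor 6e = c7
byte 4: (48 xor 8c) xor 65 = c4 xor 65 = a1
byte 5: (62 xor dd) xor 6c = bf xor 6c = d3
byte 6: (5f xor 57) xor 20 = 08 xor 20 = 28
byte 7: (55 xor 07) xor 39 = 52 xor 39 = 6b

[37, 167, 91, 199, 161, 211, 40, 107]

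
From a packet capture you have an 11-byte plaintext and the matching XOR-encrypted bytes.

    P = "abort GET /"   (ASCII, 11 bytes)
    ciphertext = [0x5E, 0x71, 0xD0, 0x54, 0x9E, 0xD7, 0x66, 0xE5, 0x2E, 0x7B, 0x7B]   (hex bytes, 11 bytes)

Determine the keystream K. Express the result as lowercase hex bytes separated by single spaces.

Since ciphertext = P ⊕ K, XORing both sides with P gives K = P ⊕ ciphertext.
61 xor 5e = 3f
62 xor 71 = 13
6f xor d0 = bf
72 xor 54 = 26
74 xor 9e = ea
20 xor d7 = f7
47 xor 66 = 21
45 xor e5 = a0
54 xor 2e = 7a
20 xor 7b = 5b
2f xor 7b = 54

3f 13 bf 26 ea f7 21 a0 7a 5b 54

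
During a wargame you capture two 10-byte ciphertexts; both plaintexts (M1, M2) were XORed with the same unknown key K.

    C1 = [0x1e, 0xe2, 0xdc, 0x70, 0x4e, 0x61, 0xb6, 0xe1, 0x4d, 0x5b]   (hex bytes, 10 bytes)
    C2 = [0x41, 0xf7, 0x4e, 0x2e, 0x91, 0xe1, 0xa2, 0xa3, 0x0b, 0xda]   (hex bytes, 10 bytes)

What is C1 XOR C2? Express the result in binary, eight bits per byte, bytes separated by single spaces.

C1 ⊕ C2 = (M1 ⊕ K) ⊕ (M2 ⊕ K) = M1 ⊕ M2 — the shared key cancels under XOR.
1e XOR 41 = 5f
e2 XOR f7 = 15
dc XOR 4e = 92
70 XOR 2e = 5e
4e XOR 91 = df
61 XOR e1 = 80
b6 XOR a2 = 14
e1 XOR a3 = 42
4d XOR 0b = 46
5b XOR da = 81

01011111 00010101 10010010 01011110 11011111 10000000 00010100 01000010 01000110 10000001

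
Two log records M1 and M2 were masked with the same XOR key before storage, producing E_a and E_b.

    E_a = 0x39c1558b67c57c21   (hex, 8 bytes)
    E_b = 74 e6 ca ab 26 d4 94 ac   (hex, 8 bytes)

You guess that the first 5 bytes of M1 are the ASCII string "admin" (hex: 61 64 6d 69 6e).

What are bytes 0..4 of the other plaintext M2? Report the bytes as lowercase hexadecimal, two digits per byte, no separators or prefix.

2c43f2492f

First, E_a ⊕ E_b = (M1 ⊕ K) ⊕ (M2 ⊕ K) = M1 ⊕ M2, so the key drops out. Then M2 = (M1 ⊕ M2) ⊕ M1 over the first 5 bytes.
byte 0: (39 XOR 74) XOR 61 = 4d XOR 61 = 2c
byte 1: (c1 XOR e6) XOR 64 = 27 XOR 64 = 43
byte 2: (55 XOR ca) XOR 6d = 9f XOR 6d = f2
byte 3: (8b XOR ab) XOR 69 = 20 XOR 69 = 49
byte 4: (67 XOR 26) XOR 6e = 41 XOR 6e = 2f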